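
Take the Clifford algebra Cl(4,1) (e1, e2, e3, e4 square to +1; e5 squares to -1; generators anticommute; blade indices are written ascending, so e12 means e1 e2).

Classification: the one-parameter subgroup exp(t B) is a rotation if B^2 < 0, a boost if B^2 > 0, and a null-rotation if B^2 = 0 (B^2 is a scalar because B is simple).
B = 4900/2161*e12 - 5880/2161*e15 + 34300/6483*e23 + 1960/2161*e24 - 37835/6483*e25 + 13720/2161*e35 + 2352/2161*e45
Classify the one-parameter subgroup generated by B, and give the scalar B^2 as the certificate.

B^2 term by term: the squares give (4900/2161)^2*(e12)^2 + (-5880/2161)^2*(e15)^2 + (34300/6483)^2*(e23)^2 + (1960/2161)^2*(e24)^2 + (-37835/6483)^2*(e25)^2 + (13720/2161)^2*(e35)^2 + (2352/2161)^2*(e45)^2 = 24010000/4669921*(-1) + 34574400/4669921*(+1) + 1176490000/42029289*(-1) + 3841600/4669921*(-1) + 1431487225/42029289*(+1) + 188238400/4669921*(+1) + 5531904/4669921*(+1) = 49 (each basis 2-blade squares to minus the product of its generators' squares); cross terms between blades sharing an index anticommute and cancel; the commuting (index-disjoint) pairs give grade-4 terms 2*c*c'*(blade product), which cancel blade by blade — e1235: 134456000/4669921 - 134456000/4669921 = 0; e1245: 23049600/4669921 - 23049600/4669921 = 0; e2345: 53782400/4669921 - 53782400/4669921 = 0 — confirming B is simple. So B^2 = 49.
Answer: boost, certificate B^2 = 49. One invariant decides it: the square 49 survives every conjugation, and its sign is exactly the classification.


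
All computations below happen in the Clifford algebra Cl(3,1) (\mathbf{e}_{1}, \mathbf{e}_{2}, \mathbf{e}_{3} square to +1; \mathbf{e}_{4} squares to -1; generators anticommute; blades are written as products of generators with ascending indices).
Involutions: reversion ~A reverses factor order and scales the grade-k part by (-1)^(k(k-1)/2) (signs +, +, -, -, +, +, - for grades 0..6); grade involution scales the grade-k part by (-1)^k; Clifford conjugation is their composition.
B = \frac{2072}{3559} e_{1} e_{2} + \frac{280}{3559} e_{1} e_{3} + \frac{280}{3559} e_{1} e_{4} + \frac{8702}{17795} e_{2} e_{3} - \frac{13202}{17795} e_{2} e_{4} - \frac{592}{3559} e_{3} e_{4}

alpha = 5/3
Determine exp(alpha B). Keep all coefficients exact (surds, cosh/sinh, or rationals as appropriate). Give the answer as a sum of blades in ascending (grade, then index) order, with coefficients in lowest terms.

B^2 term by term: the squares give (\frac{2072}{3559})^2*(e_{1} e_{2})^2 + (\frac{280}{3559})^2*(e_{1} e_{3})^2 + (\frac{280}{3559})^2*(e_{1} e_{4})^2 + (\frac{8702}{17795})^2*(e_{2} e_{3})^2 + (-\frac{13202}{17795})^2*(e_{2} e_{4})^2 + (-\frac{592}{3559})^2*(e_{3} e_{4})^2 = \frac{4293184}{12666481}*(-1) + \frac{78400}{12666481}*(-1) + \frac{78400}{12666481}*(+1) + \frac{75724804}{316662025}*(-1) + \frac{174292804}{316662025}*(+1) + \frac{350464}{12666481}*(+1) = 0 (each basis 2-blade squares to minus the product of its generators' squares); cross terms between blades sharing an index anticommute and cancel; the commuting (index-disjoint) pairs give grade-4 terms 2*c*c'*(blade product), which cancel blade by blade — e_{1} e_{2} e_{3} e_{4}: -\frac{2453248}{12666481} + \frac{1478624}{12666481} + \frac{974624}{12666481} = 0 — confirming B is simple. So B^2 = 0.
B^2 = 0, hence only two terms survive: exp(alpha B) = 1 + alpha B (parabolic case).
Answer: 1 + \frac{10360}{10677} e_{1} e_{2} + \frac{1400}{10677} e_{1} e_{3} + \frac{1400}{10677} e_{1} e_{4} + \frac{8702}{10677} e_{2} e_{3} - \frac{13202}{10677} e_{2} e_{4} - \frac{2960}{10677} e_{3} e_{4}


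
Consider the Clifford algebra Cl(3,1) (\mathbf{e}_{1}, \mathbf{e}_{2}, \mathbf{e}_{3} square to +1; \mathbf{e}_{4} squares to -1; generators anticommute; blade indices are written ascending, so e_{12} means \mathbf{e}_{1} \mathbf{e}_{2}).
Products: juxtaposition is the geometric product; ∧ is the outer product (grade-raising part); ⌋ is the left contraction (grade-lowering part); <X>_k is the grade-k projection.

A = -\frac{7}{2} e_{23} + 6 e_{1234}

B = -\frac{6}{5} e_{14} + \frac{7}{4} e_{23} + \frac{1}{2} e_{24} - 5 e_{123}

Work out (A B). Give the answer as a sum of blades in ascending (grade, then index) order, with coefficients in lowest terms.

step 1: \frac{49}{8} - \frac{35}{2} e_{1} - 30 e_{4} - 3 e_{13} - \frac{21}{2} e_{14} - \frac{36}{5} e_{23} + \frac{7}{4} e_{34} + \frac{21}{5} e_{1234}
Answer: \frac{49}{8} - \frac{35}{2} e_{1} - 30 e_{4} - 3 e_{13} - \frac{21}{2} e_{14} - \frac{36}{5} e_{23} + \frac{7}{4} e_{34} + \frac{21}{5} e_{1234}


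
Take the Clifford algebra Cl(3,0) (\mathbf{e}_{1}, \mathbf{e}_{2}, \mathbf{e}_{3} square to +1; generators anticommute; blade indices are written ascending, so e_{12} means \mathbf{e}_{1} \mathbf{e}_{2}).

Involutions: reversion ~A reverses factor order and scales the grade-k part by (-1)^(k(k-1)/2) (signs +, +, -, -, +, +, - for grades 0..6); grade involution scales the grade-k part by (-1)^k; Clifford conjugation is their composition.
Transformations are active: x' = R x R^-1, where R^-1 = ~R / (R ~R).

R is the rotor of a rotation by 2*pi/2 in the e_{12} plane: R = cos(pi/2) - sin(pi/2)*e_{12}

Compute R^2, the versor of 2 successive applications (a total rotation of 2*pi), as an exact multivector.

Half-angle bookkeeping: 2 applications in e_{12} add up to rotor phase 2*pi/2 = \pi, so R^2 = cos(\pi) - sin(\pi)*e_{12}.
cos(\pi) = -1 and sin(\pi) = 0, so R^2 = -1. The total rotation 2*pi is 1 full turn, so every vector returns to itself, yet the rotor is -1, on the OTHER sheet of the double cover (an odd number of 2*pi turns).
Answer: -1


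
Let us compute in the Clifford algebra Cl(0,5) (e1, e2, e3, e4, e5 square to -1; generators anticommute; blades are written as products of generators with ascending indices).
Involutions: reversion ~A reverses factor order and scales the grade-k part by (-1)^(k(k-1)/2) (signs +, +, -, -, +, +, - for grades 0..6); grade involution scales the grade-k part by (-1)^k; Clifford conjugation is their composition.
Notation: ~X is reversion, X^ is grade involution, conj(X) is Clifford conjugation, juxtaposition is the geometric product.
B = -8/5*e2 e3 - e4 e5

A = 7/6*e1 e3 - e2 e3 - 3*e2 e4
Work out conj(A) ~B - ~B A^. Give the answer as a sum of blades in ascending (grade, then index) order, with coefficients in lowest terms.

first term: -8/5 - 28/15*e1 e2 - 3*e2 e5 - 24/5*e3 e4 - 7/6*e1 e3 e4 e5 + e2 e3 e4 e5
second term: 8/5 - 28/15*e1 e2 - 3*e2 e5 - 24/5*e3 e4 + 7/6*e1 e3 e4 e5 - e2 e3 e4 e5
Answer: -16/5 - 7/3*e1 e3 e4 e5 + 2*e2 e3 e4 e5


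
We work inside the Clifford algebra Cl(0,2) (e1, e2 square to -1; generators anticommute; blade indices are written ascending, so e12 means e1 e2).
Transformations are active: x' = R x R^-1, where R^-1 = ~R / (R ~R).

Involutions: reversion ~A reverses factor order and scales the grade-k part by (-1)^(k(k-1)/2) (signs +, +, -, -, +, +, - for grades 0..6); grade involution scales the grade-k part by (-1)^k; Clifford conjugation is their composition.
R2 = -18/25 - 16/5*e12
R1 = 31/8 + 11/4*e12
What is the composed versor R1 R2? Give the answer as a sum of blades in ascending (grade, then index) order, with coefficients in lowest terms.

Distribute over the terms of R1 (each basis-blade product reordered to ascending indices, repeated generators contracted through their squares):
(31/8) R2 = -279/100 - 62/5*e12
(11/4*e12) R2 = 44/5 - 99/50*e12
Summing the partial products and collecting blades:
Answer: 601/100 - 719/50*e12


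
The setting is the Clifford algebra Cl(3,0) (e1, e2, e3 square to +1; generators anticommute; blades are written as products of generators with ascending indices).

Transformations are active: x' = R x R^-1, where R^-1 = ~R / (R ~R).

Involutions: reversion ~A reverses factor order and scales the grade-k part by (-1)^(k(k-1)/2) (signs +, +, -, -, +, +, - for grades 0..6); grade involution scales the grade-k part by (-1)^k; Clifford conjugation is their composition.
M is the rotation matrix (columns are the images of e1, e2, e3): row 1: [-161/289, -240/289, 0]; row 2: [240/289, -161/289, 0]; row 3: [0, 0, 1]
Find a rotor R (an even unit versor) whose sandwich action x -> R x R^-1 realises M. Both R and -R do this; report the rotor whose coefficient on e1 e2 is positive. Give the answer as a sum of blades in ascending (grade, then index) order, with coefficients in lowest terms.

Method: write R = a + b12*e1 e2 + b13*e1 e3 + b23*e2 e3 with a^2 + b12^2 + b13^2 + b23^2 = 1 (so R^-1 = ~R). Expanding the columns R e_j ~R gives tr M = 4a^2 - 1 and, from the antisymmetric part, M21 - M12 = -4a*b12, M13 - M31 = 4a*b13, M32 - M23 = -4a*b23.
Here tr M = -33/289, so a^2 = (1 + tr M)/4 = 64/289 and a = ±8/17. Taking a = 8/17: M21 - M12 = 480/289, M13 - M31 = 0, M32 - M23 = 0, giving b12 = -15/17, b13 = 0, b23 = 0, i.e. R = 8/17 - 15/17*e1 e2.
Its e1 e2 coefficient is negative, so report the other preimage -R.
Answer: -8/17 + 15/17*e1 e2. Sheet selection: the two-to-one cover makes ±R indistinguishable at the matrix level (trace -33/289), so uniqueness comes from the required sign on e1 e2.


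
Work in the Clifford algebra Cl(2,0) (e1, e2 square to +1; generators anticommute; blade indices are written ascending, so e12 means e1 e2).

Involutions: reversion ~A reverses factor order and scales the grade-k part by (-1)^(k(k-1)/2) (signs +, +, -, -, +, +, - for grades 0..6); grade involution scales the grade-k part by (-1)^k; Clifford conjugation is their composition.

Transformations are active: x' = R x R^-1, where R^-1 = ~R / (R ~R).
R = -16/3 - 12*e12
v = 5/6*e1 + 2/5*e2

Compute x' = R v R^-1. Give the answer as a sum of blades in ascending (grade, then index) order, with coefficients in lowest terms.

~R = -16/3 + 12*e12, and R ~R = 1552/9, so R^-1 = ~R / (1552/9).
R v = -416/45*e1 + 118/15*e2
Answer: -761/2910*e1 - 86/97*e2


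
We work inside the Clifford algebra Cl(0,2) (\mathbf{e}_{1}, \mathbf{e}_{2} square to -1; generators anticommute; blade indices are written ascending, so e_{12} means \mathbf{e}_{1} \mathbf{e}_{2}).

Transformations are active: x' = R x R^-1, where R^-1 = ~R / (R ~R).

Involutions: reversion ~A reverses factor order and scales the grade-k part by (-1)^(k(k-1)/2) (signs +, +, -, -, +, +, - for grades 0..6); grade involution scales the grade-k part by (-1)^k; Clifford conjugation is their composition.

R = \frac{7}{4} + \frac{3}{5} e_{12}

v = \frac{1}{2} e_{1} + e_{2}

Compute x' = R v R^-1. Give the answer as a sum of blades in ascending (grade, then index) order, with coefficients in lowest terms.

~R = \frac{7}{4} - \frac{3}{5} e_{12}, and R ~R = \frac{1369}{400}, so R^-1 = ~R / (\frac{1369}{400}).
R v = \frac{11}{40} e_{1} + \frac{41}{20} e_{2}
Answer: -\frac{599}{2738} e_{1} + \frac{1501}{1369} e_{2}


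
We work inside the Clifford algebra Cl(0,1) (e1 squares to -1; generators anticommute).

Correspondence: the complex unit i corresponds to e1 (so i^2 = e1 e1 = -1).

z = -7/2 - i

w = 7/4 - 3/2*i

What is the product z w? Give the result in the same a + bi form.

In blades: z = -7/2 - e1, w = 7/4 - 3/2*e1.
Distribute z over w term by term (generator squares from the signature, products reordered to ascending indices): (-7/2)*w = -49/8 + 21/4*e1; (-e1)*w = -3/2 - 7/4*e1.
Sum: -61/8 + 7/2*e1; translating back through the correspondence:
Answer: -61/8 + 7/2*i


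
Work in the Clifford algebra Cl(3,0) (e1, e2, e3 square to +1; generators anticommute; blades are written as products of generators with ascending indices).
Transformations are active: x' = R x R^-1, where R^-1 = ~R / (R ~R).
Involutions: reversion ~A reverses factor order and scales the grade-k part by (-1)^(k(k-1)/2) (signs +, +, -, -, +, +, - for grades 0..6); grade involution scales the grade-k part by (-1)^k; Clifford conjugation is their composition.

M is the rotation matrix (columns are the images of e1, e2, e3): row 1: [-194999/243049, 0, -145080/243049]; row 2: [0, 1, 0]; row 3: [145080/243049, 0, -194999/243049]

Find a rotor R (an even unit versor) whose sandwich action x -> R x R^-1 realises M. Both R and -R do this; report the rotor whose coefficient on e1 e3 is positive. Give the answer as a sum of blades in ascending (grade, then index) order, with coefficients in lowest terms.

Method: write R = a + b12*e1 e2 + b13*e1 e3 + b23*e2 e3 with a^2 + b12^2 + b13^2 + b23^2 = 1 (so R^-1 = ~R). Expanding the columns R e_j ~R gives tr M = 4a^2 - 1 and, from the antisymmetric part, M21 - M12 = -4a*b12, M13 - M31 = 4a*b13, M32 - M23 = -4a*b23.
Here tr M = -146949/243049, so a^2 = (1 + tr M)/4 = 24025/243049 and a = ±155/493. Taking a = 155/493: M21 - M12 = 0, M13 - M31 = -290160/243049, M32 - M23 = 0, giving b12 = 0, b13 = -468/493, b23 = 0, i.e. R = 155/493 - 468/493*e1 e3.
Its e1 e3 coefficient is negative, so report the other preimage -R.
Answer: -155/493 + 468/493*e1 e3. Uniqueness: Spin(3) -> SO(3) maps R and -R to the same rotation of trace -146949/243049; fixing the sign of the e1 e3 coefficient removes the ambiguity.


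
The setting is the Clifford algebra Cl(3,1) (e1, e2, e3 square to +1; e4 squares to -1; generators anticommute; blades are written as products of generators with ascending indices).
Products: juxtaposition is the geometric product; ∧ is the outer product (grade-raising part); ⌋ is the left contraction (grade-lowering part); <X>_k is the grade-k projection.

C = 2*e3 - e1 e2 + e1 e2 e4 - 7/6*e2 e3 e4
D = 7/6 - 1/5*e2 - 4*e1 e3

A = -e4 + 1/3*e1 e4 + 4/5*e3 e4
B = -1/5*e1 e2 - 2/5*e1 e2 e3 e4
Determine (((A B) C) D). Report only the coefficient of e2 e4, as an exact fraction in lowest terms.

step 1: -8/25*e1 e2 - 2/15*e2 e3 - 1/15*e2 e4 + 2/5*e1 e2 e3 + 1/5*e1 e2 e4 - 4/25*e1 e2 e3 e4
step 2: -3/25 + 3/25*e1 - 4/15*e2 + 73/450*e3 + 82/225*e4 + 4/5*e1 e2 + 1/10*e1 e3 + 2/5*e1 e4 - 14/25*e3 e4 - 16/25*e1 e2 e3 + 8/25*e1 e2 e4 + 38/75*e1 e3 e4 + 2/15*e2 e3 e4 - 2/5*e1 e2 e3 e4
step 3: 47/150 + 283/450*e1 + 2557/1125*e2 - 157/540*e3 + 331/135*e4 + 341/375*e1 e2 + 703/1500*e1 e3 - 641/375*e1 e4 + 7273/2250*e2 e3 + 1882/1125*e2 e4 - 57/25*e3 e4 - 269/150*e1 e2 e3 - 2/25*e1 e2 e4 - 59/75*e1 e3 e4 + 1741/1125*e2 e3 e4 - 71/125*e1 e2 e3 e4
Answer: 1882/1125


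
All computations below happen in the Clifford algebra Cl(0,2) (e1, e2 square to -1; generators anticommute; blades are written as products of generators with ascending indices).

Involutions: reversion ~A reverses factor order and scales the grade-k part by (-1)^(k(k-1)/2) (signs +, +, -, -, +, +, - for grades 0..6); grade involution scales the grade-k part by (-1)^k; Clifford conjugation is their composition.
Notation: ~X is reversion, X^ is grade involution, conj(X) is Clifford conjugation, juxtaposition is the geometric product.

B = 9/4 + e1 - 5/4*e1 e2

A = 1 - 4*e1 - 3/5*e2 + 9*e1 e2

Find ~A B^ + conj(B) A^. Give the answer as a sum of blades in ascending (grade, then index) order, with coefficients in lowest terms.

first term: -13 - 37/4*e1 + 53/20*e2 - 221/10*e1 e2
second term: -5 + 29/4*e1 + 307/20*e2 + 209/10*e1 e2
Answer: -18 - 2*e1 + 18*e2 - 6/5*e1 e2


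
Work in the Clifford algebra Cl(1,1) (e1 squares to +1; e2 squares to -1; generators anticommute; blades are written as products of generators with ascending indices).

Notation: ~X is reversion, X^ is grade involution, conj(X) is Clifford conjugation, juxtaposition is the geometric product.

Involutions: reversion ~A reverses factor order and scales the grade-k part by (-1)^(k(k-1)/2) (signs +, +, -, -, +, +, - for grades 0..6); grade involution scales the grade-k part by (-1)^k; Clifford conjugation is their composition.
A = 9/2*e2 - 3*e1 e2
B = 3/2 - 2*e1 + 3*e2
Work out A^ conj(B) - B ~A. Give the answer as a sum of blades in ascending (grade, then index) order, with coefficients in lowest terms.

first term: -27/2 - 9*e1 - 3/4*e2 + 9/2*e1 e2
second term: -27/2 + 9*e1 + 3/4*e2 - 9/2*e1 e2
Answer: -18*e1 - 3/2*e2 + 9*e1 e2


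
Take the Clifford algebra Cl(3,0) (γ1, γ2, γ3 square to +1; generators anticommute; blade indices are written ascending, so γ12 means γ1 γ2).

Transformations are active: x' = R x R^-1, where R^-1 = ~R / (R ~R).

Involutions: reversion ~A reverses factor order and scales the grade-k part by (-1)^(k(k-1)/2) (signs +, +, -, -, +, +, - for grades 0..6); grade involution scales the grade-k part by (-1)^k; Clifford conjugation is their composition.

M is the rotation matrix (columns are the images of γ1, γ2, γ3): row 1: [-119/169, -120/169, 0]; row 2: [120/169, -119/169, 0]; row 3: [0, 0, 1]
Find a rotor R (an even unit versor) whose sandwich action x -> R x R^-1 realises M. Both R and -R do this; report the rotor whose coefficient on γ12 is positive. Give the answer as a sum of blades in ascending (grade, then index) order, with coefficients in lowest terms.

Method: write R = a + b12*γ12 + b13*γ13 + b23*γ23 with a^2 + b12^2 + b13^2 + b23^2 = 1 (so R^-1 = ~R). Expanding the columns R e_j ~R gives tr M = 4a^2 - 1 and, from the antisymmetric part, M21 - M12 = -4a*b12, M13 - M31 = 4a*b13, M32 - M23 = -4a*b23.
Here tr M = -69/169, so a^2 = (1 + tr M)/4 = 25/169 and a = ±5/13. Taking a = 5/13: M21 - M12 = 240/169, M13 - M31 = 0, M32 - M23 = 0, giving b12 = -12/13, b13 = 0, b23 = 0, i.e. R = 5/13 - 12/13*γ12.
Its γ12 coefficient is negative, so report the other preimage -R.
Answer: -5/13 + 12/13*γ12. Recall the cover is two-to-one: with M of trace -69/169, both preimages act alike, and the stated γ12 sign chooses the sheet.


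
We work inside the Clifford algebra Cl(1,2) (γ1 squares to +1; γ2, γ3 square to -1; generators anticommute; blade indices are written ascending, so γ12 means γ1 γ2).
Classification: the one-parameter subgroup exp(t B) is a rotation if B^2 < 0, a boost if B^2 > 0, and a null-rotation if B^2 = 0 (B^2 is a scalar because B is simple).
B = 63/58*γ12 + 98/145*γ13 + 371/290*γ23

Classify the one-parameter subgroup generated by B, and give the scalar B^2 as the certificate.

B^2 term by term: the squares give (63/58)^2*(γ12)^2 + (98/145)^2*(γ13)^2 + (371/290)^2*(γ23)^2 = 3969/3364*(+1) + 9604/21025*(+1) + 137641/84100*(-1) = 0 (each basis 2-blade squares to minus the product of its generators' squares); cross terms between blades sharing an index anticommute and cancel. So B^2 = 0.
Answer: null-rotation, certificate B^2 = 0. Note: conjugating B changes its blade decomposition but never the scalar B^2 = 0, whose sign settles the classification.


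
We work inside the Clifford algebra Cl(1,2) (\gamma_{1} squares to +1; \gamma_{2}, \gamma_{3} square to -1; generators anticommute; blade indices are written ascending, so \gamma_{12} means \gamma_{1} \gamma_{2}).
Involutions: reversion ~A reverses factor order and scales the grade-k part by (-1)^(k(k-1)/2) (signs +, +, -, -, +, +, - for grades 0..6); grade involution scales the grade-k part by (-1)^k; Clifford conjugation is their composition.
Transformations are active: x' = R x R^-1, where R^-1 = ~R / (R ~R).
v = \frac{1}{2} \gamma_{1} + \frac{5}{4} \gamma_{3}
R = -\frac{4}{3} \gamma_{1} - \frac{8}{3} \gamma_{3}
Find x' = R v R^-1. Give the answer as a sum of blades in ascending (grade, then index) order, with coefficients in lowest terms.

~R = -\frac{4}{3} \gamma_{1} - \frac{8}{3} \gamma_{3}, and R ~R = -\frac{16}{3}, so R^-1 = ~R / (-\frac{16}{3}).
R v = \frac{8}{3} - \frac{1}{3} \gamma_{13}
Answer: \frac{5}{6} \gamma_{1} + \frac{17}{12} \gamma_{3}


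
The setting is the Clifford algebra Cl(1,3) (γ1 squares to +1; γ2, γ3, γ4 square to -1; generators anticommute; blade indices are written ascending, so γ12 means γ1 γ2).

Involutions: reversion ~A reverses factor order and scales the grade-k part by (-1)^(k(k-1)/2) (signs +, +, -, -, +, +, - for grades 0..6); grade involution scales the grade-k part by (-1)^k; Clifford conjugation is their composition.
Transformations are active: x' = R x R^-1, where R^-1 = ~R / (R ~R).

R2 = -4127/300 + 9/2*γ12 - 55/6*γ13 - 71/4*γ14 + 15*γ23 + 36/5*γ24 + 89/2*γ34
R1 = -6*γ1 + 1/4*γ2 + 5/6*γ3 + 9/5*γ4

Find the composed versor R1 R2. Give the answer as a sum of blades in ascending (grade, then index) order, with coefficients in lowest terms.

Distribute over the terms of R1 (each basis-blade product reordered to ascending indices, repeated generators contracted through their squares):
(-6*γ1) R2 = 4127/50*γ1 - 27*γ2 + 55*γ3 + 213/2*γ4 - 90*γ123 - 216/5*γ124 - 267*γ134
(1/4*γ2) R2 = 9/8*γ1 - 4127/1200*γ2 - 15/4*γ3 - 9/5*γ4 + 55/24*γ123 + 71/16*γ124 + 89/8*γ234
(5/6*γ3) R2 = -275/36*γ1 + 25/2*γ2 - 4127/360*γ3 - 445/12*γ4 + 15/4*γ123 + 355/24*γ134 - 6*γ234
(9/5*γ4) R2 = -639/20*γ1 + 324/25*γ2 + 801/10*γ3 - 12381/500*γ4 + 81/10*γ124 - 33/2*γ134 + 27*γ234
Summing the partial products and collecting blades:
Answer: 79337/1800*γ1 - 239/48*γ2 + 43159/360*γ3 + 32141/750*γ4 - 2015/24*γ123 - 2453/80*γ124 - 6449/24*γ134 + 257/8*γ234


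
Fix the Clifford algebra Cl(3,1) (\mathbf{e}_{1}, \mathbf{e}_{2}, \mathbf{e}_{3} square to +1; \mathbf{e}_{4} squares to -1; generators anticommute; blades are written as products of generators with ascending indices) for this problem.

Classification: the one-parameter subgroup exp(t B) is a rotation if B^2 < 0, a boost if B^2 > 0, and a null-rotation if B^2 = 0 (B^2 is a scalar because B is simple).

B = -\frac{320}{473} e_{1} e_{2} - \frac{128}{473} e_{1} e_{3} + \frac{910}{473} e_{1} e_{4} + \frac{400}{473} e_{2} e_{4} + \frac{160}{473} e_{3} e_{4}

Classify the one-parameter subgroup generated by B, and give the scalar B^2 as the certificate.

B^2 term by term: the squares give (-\frac{320}{473})^2*(e_{1} e_{2})^2 + (-\frac{128}{473})^2*(e_{1} e_{3})^2 + (\frac{910}{473})^2*(e_{1} e_{4})^2 + (\frac{400}{473})^2*(e_{2} e_{4})^2 + (\frac{160}{473})^2*(e_{3} e_{4})^2 = \frac{102400}{223729}*(-1) + \frac{16384}{223729}*(-1) + \frac{828100}{223729}*(+1) + \frac{160000}{223729}*(+1) + \frac{25600}{223729}*(+1) = 4 (each basis 2-blade squares to minus the product of its generators' squares); cross terms between blades sharing an index anticommute and cancel; the commuting (index-disjoint) pairs give grade-4 terms 2*c*c'*(blade product), which cancel blade by blade — e_{1} e_{2} e_{3} e_{4}: -\frac{102400}{223729} + \frac{102400}{223729} = 0 — confirming B is simple. So B^2 = 4.
Answer: boost, certificate B^2 = 4. Check the certificate: B^2 = 4, and that sign is decisive whatever form B takes.


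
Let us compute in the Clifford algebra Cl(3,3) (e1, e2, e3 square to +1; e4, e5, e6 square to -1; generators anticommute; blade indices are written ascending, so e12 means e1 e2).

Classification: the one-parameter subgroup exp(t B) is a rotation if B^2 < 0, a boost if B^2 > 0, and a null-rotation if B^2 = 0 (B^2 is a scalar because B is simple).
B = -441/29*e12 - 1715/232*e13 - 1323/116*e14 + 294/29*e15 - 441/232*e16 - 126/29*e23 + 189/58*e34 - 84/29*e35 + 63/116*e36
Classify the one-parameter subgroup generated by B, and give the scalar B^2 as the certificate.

B^2 term by term: the squares give (-441/29)^2*(e12)^2 + (-1715/232)^2*(e13)^2 + (-1323/116)^2*(e14)^2 + (294/29)^2*(e15)^2 + (-441/232)^2*(e16)^2 + (-126/29)^2*(e23)^2 + (189/58)^2*(e34)^2 + (-84/29)^2*(e35)^2 + (63/116)^2*(e36)^2 = 194481/841*(-1) + 2941225/53824*(-1) + 1750329/13456*(+1) + 86436/841*(+1) + 194481/53824*(+1) + 15876/841*(-1) + 35721/3364*(+1) + 7056/841*(+1) + 3969/13456*(+1) = -49 (each basis 2-blade squares to minus the product of its generators' squares); cross terms between blades sharing an index anticommute and cancel; the commuting (index-disjoint) pairs give grade-4 terms 2*c*c'*(blade product), which cancel blade by blade — e1234: -83349/841 + 83349/841 = 0; e1235: 74088/841 - 74088/841 = 0; e1236: -27783/1682 + 27783/1682 = 0; e1345: -55566/841 + 55566/841 = 0; e1346: 83349/6728 - 83349/6728 = 0; e1356: -9261/841 + 9261/841 = 0 — confirming B is simple. So B^2 = -49.
Answer: rotation, certificate B^2 = -49. The scalar -49 is the complete invariant here: its sign names the subgroup type.


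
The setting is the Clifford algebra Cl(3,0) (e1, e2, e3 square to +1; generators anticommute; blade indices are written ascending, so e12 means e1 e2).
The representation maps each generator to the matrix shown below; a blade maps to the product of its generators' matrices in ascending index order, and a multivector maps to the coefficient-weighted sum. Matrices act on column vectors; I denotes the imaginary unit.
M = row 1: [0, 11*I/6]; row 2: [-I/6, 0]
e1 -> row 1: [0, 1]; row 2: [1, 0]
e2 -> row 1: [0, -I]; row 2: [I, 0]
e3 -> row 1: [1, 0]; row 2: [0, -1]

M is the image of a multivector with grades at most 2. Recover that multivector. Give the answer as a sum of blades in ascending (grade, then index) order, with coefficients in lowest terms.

Method: 1, rho(e1), rho(e2), rho(e3) form a trace-orthogonal basis of the 2x2 complex matrices (tr(X Y) = 2 if X = Y, else 0), so M = m0*1 + m1*rho(e1) + m2*rho(e2) + m3*rho(e3) with m0 = tr(M)/2 = 0, m1 = tr(M rho(e1))/2 = 5*I/6, m2 = tr(M rho(e2))/2 = -1, m3 = tr(M rho(e3))/2 = 0.
Multiplying table entries, the bivector images are rho(e12) = I*rho(e3), rho(e13) = -I*rho(e2), rho(e23) = I*rho(e1); with real blade coefficients the real parts of m0..m3 are the coefficients of 1, e1, e2, e3 and the imaginary parts give the bivectors (e23: Im m1, e13: -Im m2, e12: Im m3).
Answer: -e2 + 5/6*e23


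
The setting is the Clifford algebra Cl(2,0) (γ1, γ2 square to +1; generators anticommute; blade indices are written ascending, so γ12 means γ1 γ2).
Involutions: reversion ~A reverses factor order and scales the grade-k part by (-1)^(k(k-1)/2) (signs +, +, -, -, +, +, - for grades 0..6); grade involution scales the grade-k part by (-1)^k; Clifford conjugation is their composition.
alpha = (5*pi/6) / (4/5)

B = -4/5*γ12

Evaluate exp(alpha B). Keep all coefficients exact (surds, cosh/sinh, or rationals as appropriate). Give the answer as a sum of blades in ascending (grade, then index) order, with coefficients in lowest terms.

B^2 = (-4/5)^2*(γ12)^2 = 16/25*(-1) = -16/25 (a basis 2-blade squares to minus the product of its generators' squares).
B^2 = -16/25 — B^2 < 0, so the exponential closes trigonometrically: l = 4/5, alpha*l = 5*pi/6, so exp(alpha B) = cos(5*pi/6) + (sin(5*pi/6)/(4/5))*B = -sqrt(3)/2 + (5/8)*B.
Answer: -sqrt(3)/2 - 1/2*γ12


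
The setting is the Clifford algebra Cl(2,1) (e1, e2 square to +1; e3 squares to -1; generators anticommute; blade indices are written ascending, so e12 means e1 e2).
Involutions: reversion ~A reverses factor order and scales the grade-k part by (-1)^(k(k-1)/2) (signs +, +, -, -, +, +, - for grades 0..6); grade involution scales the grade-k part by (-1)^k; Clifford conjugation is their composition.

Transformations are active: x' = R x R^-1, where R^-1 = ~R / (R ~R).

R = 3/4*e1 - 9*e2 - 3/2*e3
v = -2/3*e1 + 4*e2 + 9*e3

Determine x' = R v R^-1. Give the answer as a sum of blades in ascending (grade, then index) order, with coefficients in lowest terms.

~R = 3/4*e1 - 9*e2 - 3/2*e3, and R ~R = 1269/16, so R^-1 = ~R / (1269/16).
R v = -23 - 3*e12 + 23/4*e13 - 75*e23
Answer: 98/423*e1 + 172/141*e2 - 3439/423*e3


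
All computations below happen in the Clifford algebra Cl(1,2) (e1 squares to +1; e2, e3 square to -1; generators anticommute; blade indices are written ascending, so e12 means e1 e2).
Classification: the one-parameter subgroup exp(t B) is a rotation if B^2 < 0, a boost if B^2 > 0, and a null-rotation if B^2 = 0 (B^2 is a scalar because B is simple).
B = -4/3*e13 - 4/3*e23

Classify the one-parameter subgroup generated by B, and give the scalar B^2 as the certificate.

B^2 term by term: the squares give (-4/3)^2*(e13)^2 + (-4/3)^2*(e23)^2 = 16/9*(+1) + 16/9*(-1) = 0 (each basis 2-blade squares to minus the product of its generators' squares); cross terms between blades sharing an index anticommute and cancel. So B^2 = 0.
Answer: null-rotation, certificate B^2 = 0. B^2 = 0 is basis-independent, so its sign is the whole story.


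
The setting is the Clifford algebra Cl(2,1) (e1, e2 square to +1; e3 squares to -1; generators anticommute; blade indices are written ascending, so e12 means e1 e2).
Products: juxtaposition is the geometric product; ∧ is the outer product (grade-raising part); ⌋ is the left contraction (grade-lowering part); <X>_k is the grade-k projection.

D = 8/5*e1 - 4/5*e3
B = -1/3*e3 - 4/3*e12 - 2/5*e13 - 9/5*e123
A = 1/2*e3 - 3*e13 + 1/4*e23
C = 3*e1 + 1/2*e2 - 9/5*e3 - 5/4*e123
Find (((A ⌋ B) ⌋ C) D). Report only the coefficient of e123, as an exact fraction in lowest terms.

step 1: 41/30 - 13/20*e1 - 27/5*e2 + 9/10*e12
step 2: -93/20 + 41/10*e1 + 41/60*e2 - 267/200*e3 - 27/4*e13 + 13/16*e23 - 41/24*e123
step 3: 1373/250 - 321/25*e1 + 13/20*e2 + 363/25*e3 - 123/50*e12 - 143/125*e13 - 82/25*e23 + 13/10*e123
Answer: 13/10


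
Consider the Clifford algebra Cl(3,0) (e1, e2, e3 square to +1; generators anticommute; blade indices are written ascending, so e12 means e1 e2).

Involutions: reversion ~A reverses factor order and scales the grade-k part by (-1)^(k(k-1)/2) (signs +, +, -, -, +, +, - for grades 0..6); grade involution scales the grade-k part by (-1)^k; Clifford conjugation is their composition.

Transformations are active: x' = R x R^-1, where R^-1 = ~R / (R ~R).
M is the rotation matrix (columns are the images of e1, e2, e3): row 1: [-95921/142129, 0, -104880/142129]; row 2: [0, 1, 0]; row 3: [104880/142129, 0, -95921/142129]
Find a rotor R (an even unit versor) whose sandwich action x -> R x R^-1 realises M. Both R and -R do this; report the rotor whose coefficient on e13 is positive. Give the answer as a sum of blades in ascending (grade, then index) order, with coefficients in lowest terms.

Method: write R = a + b12*e12 + b13*e13 + b23*e23 with a^2 + b12^2 + b13^2 + b23^2 = 1 (so R^-1 = ~R). Expanding the columns R e_j ~R gives tr M = 4a^2 - 1 and, from the antisymmetric part, M21 - M12 = -4a*b12, M13 - M31 = 4a*b13, M32 - M23 = -4a*b23.
Here tr M = -49713/142129, so a^2 = (1 + tr M)/4 = 23104/142129 and a = ±152/377. Taking a = 152/377: M21 - M12 = 0, M13 - M31 = -209760/142129, M32 - M23 = 0, giving b12 = 0, b13 = -345/377, b23 = 0, i.e. R = 152/377 - 345/377*e13.
Its e13 coefficient is negative, so report the other preimage -R.
Answer: -152/377 + 345/377*e13. Key observation: the double cover Spin(3) -> SO(3) sends R and -R to the same matrix (trace -49713/142129 here), so the stated sign of the e13 coefficient is what selects one sheet.


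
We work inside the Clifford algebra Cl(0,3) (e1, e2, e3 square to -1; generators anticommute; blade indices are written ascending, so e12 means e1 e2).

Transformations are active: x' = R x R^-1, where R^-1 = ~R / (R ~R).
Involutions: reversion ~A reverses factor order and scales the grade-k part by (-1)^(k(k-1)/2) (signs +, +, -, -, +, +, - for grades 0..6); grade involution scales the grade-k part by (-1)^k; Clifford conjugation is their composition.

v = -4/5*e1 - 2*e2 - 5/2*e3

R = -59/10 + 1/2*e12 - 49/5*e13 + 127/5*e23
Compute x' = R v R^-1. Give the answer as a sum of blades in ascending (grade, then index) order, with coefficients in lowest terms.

~R = -59/10 - 1/2*e12 + 49/5*e13 - 127/5*e23, and R ~R = 38813/50, so R^-1 = ~R / (38813/50).
R v = -939/50*e1 + 749/10*e2 - 2821/100*e3 - 4117/100*e123
Answer: -8438/5245*e1 - 934/5245*e2 + 30167/10490*e3


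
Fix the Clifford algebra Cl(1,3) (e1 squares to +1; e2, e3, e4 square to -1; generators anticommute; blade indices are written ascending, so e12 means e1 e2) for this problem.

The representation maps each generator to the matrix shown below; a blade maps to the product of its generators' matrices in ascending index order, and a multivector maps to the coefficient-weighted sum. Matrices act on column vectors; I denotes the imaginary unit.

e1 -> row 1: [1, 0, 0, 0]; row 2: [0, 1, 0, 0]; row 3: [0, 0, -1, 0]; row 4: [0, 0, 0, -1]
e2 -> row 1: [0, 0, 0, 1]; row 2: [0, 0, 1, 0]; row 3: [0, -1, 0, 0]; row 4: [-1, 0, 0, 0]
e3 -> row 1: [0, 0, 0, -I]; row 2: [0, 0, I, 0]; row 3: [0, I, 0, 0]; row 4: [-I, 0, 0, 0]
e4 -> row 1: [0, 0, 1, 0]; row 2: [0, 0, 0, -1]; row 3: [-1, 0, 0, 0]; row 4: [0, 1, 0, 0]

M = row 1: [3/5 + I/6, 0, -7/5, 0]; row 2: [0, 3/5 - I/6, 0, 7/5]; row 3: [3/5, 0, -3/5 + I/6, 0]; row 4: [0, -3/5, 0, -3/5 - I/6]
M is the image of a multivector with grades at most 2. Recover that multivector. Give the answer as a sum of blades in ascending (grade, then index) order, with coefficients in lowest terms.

Method: the blade images are trace-orthogonal — tr(rho(e_A) rho(e_B)^-1) = 4 if A = B and 0 otherwise — and rho(e_A)^-1 = (e_A)^2 * rho(e_A) with (e_A)^2 = +1 or -1, so the coefficient of e_A in the preimage is (e_A)^2 * tr(M rho(e_A))/4.
Nonzero projections over blades of grade <= 2: e1: (e1)^2 = +1, tr(M rho(e1)) = 12/5, coefficient 3/5; e4: (e4)^2 = -1, tr(M rho(e4)) = 4, coefficient -1; e14: (e14)^2 = +1, tr(M rho(e14)) = -8/5, coefficient -2/5; e23: (e23)^2 = -1, tr(M rho(e23)) = 2/3, coefficient -1/6. Every other blade of grade <= 2 projects to 0.
Answer: 3/5*e1 - e4 - 2/5*e14 - 1/6*e23


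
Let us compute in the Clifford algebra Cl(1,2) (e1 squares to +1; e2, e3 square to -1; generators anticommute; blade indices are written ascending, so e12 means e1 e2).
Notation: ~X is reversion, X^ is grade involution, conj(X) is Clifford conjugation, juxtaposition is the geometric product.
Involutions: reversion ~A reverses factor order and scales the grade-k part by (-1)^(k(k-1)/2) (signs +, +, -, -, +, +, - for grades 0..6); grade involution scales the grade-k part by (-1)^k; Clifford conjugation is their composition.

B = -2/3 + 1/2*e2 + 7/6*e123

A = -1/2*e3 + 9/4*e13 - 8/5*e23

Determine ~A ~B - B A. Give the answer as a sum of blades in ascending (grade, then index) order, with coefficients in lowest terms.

first term: 28/15*e1 - 21/8*e2 + 17/15*e3 - 7/12*e12 + 3/2*e13 - 49/60*e23 + 9/8*e123
second term: 28/15*e1 - 21/8*e2 + 17/15*e3 + 7/12*e12 - 3/2*e13 + 49/60*e23 - 9/8*e123
Answer: -7/6*e12 + 3*e13 - 49/30*e23 + 9/4*e123


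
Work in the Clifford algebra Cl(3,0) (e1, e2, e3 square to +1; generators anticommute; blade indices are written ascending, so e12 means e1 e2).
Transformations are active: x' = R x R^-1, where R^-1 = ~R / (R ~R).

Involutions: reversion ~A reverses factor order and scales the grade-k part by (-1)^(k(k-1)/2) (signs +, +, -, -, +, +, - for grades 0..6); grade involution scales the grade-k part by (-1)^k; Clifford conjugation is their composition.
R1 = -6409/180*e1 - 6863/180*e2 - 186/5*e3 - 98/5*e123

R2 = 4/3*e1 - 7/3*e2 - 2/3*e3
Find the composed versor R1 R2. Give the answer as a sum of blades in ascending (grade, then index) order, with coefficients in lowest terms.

Distribute over the terms of R2 (each basis-blade product reordered to ascending indices, repeated generators contracted through their squares):
R1 (4/3*e1) = -6409/135 + 6863/135*e12 + 248/5*e13 - 392/15*e23
R1 (-7/3*e2) = 48041/540 + 44863/540*e12 - 686/15*e13 - 434/5*e23
R1 (-2/3*e3) = 124/5 + 196/15*e12 + 6409/270*e13 + 6863/270*e23
Summing the partial products and collecting blades:
Answer: 35797/540 + 8819/60*e12 + 7453/270*e13 - 23629/270*e23


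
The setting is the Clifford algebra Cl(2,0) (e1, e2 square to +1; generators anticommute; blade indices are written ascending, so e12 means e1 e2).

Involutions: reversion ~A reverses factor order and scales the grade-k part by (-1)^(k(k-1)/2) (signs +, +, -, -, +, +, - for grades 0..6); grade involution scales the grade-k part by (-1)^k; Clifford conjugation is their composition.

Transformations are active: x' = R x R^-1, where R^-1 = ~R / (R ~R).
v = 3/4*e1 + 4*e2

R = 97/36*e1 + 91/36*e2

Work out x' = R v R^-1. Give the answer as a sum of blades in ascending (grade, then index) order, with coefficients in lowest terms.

~R = 97/36*e1 + 91/36*e2, and R ~R = 8845/648, so R^-1 = ~R / (8845/648).
R v = 1747/144 + 1279/144*e12
Answer: 35731/8845*e1 + 17457/35380*e2


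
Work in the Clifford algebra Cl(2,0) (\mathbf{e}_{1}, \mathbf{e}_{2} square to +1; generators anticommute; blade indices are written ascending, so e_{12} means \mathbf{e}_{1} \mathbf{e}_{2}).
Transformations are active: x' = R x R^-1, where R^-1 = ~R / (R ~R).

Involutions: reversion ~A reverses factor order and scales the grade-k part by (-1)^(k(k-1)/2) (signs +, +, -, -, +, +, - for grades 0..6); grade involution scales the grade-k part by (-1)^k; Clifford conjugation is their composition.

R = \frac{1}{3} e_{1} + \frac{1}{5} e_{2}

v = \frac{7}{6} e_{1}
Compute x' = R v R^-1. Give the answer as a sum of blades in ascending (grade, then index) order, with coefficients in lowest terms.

~R = \frac{1}{3} e_{1} + \frac{1}{5} e_{2}, and R ~R = \frac{34}{225}, so R^-1 = ~R / (\frac{34}{225}).
R v = \frac{7}{18} - \frac{7}{30} e_{12}
Answer: \frac{28}{51} e_{1} + \frac{35}{34} e_{2}


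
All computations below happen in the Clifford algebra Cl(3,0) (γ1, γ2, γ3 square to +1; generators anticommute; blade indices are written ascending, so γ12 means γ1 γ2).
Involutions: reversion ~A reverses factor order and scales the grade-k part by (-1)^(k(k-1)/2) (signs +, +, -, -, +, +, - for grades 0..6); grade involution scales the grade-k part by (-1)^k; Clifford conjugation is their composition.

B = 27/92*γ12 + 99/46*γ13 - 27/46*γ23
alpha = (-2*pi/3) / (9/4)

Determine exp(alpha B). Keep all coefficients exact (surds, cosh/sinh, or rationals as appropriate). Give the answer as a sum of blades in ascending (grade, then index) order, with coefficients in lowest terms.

B^2 term by term: the squares give (27/92)^2*(γ12)^2 + (99/46)^2*(γ13)^2 + (-27/46)^2*(γ23)^2 = 729/8464*(-1) + 9801/2116*(-1) + 729/2116*(-1) = -81/16 (each basis 2-blade squares to minus the product of its generators' squares); cross terms between blades sharing an index anticommute and cancel. So B^2 = -81/16.
B^2 = -81/16 — B^2 < 0, so the exponential closes trigonometrically: l = 9/4, alpha*l = -2*pi/3, so exp(alpha B) = cos(-2*pi/3) + (sin(-2*pi/3)/(9/4))*B = -1/2 + (-2*sqrt(3)/9)*B.
Answer: -1/2 - 3*sqrt(3)/46*γ12 - 11*sqrt(3)/23*γ13 + 3*sqrt(3)/23*γ23


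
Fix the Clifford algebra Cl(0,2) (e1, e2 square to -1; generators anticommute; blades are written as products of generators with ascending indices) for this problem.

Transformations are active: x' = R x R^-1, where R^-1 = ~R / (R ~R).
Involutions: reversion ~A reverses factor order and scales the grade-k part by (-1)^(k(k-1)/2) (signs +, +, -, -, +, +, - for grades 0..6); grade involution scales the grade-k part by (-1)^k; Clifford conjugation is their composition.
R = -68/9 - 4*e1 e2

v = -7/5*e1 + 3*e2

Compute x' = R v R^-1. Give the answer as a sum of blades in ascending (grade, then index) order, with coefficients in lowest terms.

~R = -68/9 + 4*e1 e2, and R ~R = 5920/81, so R^-1 = ~R / (5920/81).
R v = 1016/45*e1 - 256/15*e2
Answer: -3023/925*e1 + 489/925*e2


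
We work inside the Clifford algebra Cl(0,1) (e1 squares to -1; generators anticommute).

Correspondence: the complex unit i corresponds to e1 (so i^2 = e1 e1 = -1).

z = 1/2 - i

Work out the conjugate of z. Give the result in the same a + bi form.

In blades: z = 1/2 - e1.
Conjugation here is Clifford conjugation: the scalar is fixed and the grade-1 and grade-2 blades all flip sign, giving 1/2 + e1; translating back:
Answer: 1/2 + i


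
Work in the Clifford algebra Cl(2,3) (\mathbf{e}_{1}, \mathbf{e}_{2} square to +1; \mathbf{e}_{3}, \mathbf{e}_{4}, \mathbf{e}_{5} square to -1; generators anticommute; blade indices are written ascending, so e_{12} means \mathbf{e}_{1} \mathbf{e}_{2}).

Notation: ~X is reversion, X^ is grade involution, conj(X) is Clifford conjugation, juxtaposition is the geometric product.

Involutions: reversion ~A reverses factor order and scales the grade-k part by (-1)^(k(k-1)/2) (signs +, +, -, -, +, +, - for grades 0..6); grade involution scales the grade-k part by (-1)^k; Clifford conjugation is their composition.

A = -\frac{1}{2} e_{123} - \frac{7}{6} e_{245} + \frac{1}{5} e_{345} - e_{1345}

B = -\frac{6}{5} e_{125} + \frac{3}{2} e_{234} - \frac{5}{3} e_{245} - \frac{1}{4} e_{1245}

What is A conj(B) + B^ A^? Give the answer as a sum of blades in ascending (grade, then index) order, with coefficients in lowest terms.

first term: -\frac{35}{18} + \frac{7}{24} e_{1} + \frac{13}{20} e_{14} - \frac{7}{12} e_{23} + \frac{3}{10} e_{25} - \frac{47}{20} e_{35} + \frac{103}{60} e_{123} - \frac{3}{2} e_{125} - \frac{6}{5} e_{234} - \frac{1}{8} e_{345} + \frac{6}{25} e_{1234} - \frac{5}{6} e_{1345}
second term: -\frac{35}{18} + \frac{7}{24} e_{1} - \frac{13}{20} e_{14} + \frac{7}{12} e_{23} - \frac{3}{10} e_{25} + \frac{47}{20} e_{35} - \frac{103}{60} e_{123} + \frac{3}{2} e_{125} + \frac{6}{5} e_{234} + \frac{1}{8} e_{345} + \frac{6}{25} e_{1234} - \frac{5}{6} e_{1345}
Answer: -\frac{35}{9} + \frac{7}{12} e_{1} + \frac{12}{25} e_{1234} - \frac{5}{3} e_{1345}
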